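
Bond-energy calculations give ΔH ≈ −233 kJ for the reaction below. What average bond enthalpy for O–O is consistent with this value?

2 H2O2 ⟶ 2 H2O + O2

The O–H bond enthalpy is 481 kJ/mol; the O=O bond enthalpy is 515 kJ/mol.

Let D be the O–O bond energy.
Σ(broken) = 4×481 + 2×D = 1924 + 2D
Σ(formed) = 4×481 + 1×515 = 2439
ΔH = Σ(broken) − Σ(formed) = (1924 + 2D) − (2439) = −515 + 2D
Setting this equal to −233 kJ gives 2D = 282, so D = 141 kJ/mol.

D(O–O) ≈ 141 kJ/mol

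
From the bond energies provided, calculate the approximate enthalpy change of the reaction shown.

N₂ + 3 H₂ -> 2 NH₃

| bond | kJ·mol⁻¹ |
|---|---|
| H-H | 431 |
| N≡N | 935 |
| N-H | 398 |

Bonds broken (reactants):
  H-H: 3 × 431 = 1293
  N≡N: 1 × 935 = 935
  Σ(broken) = 2228 kJ
Bonds formed (products):
  N-H: 6 × 398 = 2388
  Σ(formed) = 2388 kJ
ΔH = Σ(broken) − Σ(formed) = 2228 − 2388 = −160 kJ

ΔH ≈ −160 kJ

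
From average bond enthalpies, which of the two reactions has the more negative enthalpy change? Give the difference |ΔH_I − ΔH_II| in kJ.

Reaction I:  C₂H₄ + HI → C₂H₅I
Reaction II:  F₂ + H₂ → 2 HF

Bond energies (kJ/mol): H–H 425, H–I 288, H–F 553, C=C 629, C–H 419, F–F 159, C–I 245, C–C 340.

Reaction II, by 435 kJ

Reaction I:
  Bonds broken (reactants):
    C–H: 4 × 419 = 1676
    C=C: 1 × 629 = 629
    H–I: 1 × 288 = 288
    Σ(broken) = 2593 kJ
  Bonds formed (products):
    C–C: 1 × 340 = 340
    C–H: 5 × 419 = 2095
    C–I: 1 × 245 = 245
    Σ(formed) = 2680 kJ
  ΔH_I = 2593 − 2680 = −87 kJ
Reaction II:
  Bonds broken (reactants):
    F–F: 1 × 159 = 159
    H–H: 1 × 425 = 425
    Σ(broken) = 584 kJ
  Bonds formed (products):
    H–F: 2 × 553 = 1106
    Σ(formed) = 1106 kJ
  ΔH_II = 584 − 1106 = −522 kJ
ΔH_I − ΔH_II = +435 kJ, so reaction II has the more negative ΔH; |ΔH_I − ΔH_II| = 435 kJ.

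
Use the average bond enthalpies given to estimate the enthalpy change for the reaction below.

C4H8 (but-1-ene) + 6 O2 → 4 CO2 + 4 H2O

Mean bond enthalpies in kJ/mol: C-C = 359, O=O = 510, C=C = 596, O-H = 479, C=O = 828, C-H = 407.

Bonds broken (reactants):
  C-C: 2 × 359 = 718
  C-H: 8 × 407 = 3256
  C=C: 1 × 596 = 596
  O=O: 6 × 510 = 3060
  Σ(broken) = 7630 kJ
Bonds formed (products):
  C=O: 8 × 828 = 6624
  O-H: 8 × 479 = 3832
  Σ(formed) = 10456 kJ
ΔH = Σ(broken) − Σ(formed) = 7630 − 10456 = −2826 kJ

ΔH ≈ −2826 kJ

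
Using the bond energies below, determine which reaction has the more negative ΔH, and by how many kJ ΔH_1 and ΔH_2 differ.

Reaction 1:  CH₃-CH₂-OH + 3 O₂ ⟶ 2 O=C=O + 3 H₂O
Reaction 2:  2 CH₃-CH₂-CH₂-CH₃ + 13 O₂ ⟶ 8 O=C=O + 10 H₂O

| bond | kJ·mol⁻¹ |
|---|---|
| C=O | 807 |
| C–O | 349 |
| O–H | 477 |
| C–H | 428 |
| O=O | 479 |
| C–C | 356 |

Reaction 2, by 4198 kJ

Reaction 1:
  Bonds broken (reactants):
    C–C: 1 × 356 = 356
    C–H: 5 × 428 = 2140
    C–O: 1 × 349 = 349
    O–H: 1 × 477 = 477
    O=O: 3 × 479 = 1437
    Σ(broken) = 4759 kJ
  Bonds formed (products):
    C=O: 4 × 807 = 3228
    O–H: 6 × 477 = 2862
    Σ(formed) = 6090 kJ
  ΔH_1 = 4759 − 6090 = −1331 kJ
Reaction 2:
  Bonds broken (reactants):
    C–C: 6 × 356 = 2136
    C–H: 20 × 428 = 8560
    O=O: 13 × 479 = 6227
    Σ(broken) = 16923 kJ
  Bonds formed (products):
    C=O: 16 × 807 = 12912
    O–H: 20 × 477 = 9540
    Σ(formed) = 22452 kJ
  ΔH_2 = 16923 − 22452 = −5529 kJ
ΔH_1 − ΔH_2 = +4198 kJ, so reaction 2 has the more negative ΔH; |ΔH_1 − ΔH_2| = 4198 kJ.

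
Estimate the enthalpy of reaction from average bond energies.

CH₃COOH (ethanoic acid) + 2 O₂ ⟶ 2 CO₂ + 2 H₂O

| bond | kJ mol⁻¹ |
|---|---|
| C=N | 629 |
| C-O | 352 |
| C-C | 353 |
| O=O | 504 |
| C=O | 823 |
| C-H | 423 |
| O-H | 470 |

ΔH ≈ −897 kJ

Bonds broken (reactants):
  C-C: 1 × 353 = 353
  C-H: 3 × 423 = 1269
  C-O: 1 × 352 = 352
  C=O: 1 × 823 = 823
  O-H: 1 × 470 = 470
  O=O: 2 × 504 = 1008
  Σ(broken) = 4275 kJ
Bonds formed (products):
  C=O: 4 × 823 = 3292
  O-H: 4 × 470 = 1880
  Σ(formed) = 5172 kJ
ΔH = Σ(broken) − Σ(formed) = 4275 − 5172 = −897 kJ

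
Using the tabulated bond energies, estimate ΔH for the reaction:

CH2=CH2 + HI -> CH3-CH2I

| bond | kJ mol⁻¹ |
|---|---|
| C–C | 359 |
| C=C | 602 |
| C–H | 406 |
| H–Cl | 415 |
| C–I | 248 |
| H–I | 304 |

ΔH ≈ −107 kJ

Bonds broken (reactants):
  C–H: 4 × 406 = 1624
  C=C: 1 × 602 = 602
  H–I: 1 × 304 = 304
  Σ(broken) = 2530 kJ
Bonds formed (products):
  C–C: 1 × 359 = 359
  C–H: 5 × 406 = 2030
  C–I: 1 × 248 = 248
  Σ(formed) = 2637 kJ
ΔH = Σ(broken) − Σ(formed) = 2530 − 2637 = −107 kJ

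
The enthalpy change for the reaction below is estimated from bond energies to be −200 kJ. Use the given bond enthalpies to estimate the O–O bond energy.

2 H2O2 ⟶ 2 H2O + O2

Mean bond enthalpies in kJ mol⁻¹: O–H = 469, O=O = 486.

D(O–O) ≈ 143 kJ/mol

Let D be the O–O bond energy.
Σ(broken) = 4×469 + 2×D = 1876 + 2D
Σ(formed) = 4×469 + 1×486 = 2362
ΔH = Σ(broken) − Σ(formed) = (1876 + 2D) − (2362) = −486 + 2D
Setting this equal to −200 kJ gives 2D = 286, so D = 143 kJ/mol.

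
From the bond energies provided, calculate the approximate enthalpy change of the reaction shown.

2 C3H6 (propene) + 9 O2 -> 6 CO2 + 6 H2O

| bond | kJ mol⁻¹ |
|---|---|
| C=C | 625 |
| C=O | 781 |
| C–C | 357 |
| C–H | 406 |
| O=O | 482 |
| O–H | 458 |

Bonds broken (reactants):
  C–C: 2 × 357 = 714
  C–H: 12 × 406 = 4872
  C=C: 2 × 625 = 1250
  O=O: 9 × 482 = 4338
  Σ(broken) = 11174 kJ
Bonds formed (products):
  C=O: 12 × 781 = 9372
  O–H: 12 × 458 = 5496
  Σ(formed) = 14868 kJ
ΔH = Σ(broken) − Σ(formed) = 11174 − 14868 = −3694 kJ

ΔH ≈ −3694 kJ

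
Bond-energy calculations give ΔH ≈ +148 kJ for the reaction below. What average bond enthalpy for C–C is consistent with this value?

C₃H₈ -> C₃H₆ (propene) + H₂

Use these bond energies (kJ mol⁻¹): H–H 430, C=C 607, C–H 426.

D(C–C) ≈ 333 kJ/mol

Let D be the C–C bond energy.
Σ(broken) = 2×D + 8×426 = 3408 + 2D
Σ(formed) = 1×D + 6×426 + 1×607 + 1×430 = 3593 + D
ΔH = Σ(broken) − Σ(formed) = (3408 + 2D) − (3593 + D) = −185 + D
Setting this equal to +148 kJ gives D = 333 kJ/mol.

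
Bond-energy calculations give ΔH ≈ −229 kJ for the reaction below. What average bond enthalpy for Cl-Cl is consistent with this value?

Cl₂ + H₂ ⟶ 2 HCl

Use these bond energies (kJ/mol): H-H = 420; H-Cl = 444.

D(Cl-Cl) ≈ 239 kJ/mol

Let D be the Cl-Cl bond energy.
Σ(broken) = 1×D + 1×420 = 420 + D
Σ(formed) = 2×444 = 888
ΔH = Σ(broken) − Σ(formed) = (420 + D) − (888) = −468 + D
Setting this equal to −229 kJ gives D = 239 kJ/mol.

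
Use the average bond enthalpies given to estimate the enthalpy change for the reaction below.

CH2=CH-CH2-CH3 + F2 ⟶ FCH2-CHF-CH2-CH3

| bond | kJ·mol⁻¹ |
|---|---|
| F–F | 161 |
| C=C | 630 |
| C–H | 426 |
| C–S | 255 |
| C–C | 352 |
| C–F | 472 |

Bonds broken (reactants):
  C–C: 2 × 352 = 704
  C–H: 8 × 426 = 3408
  C=C: 1 × 630 = 630
  F–F: 1 × 161 = 161
  Σ(broken) = 4903 kJ
Bonds formed (products):
  C–C: 3 × 352 = 1056
  C–F: 2 × 472 = 944
  C–H: 8 × 426 = 3408
  Σ(formed) = 5408 kJ
ΔH = Σ(broken) − Σ(formed) = 4903 − 5408 = −505 kJ

ΔH ≈ −505 kJ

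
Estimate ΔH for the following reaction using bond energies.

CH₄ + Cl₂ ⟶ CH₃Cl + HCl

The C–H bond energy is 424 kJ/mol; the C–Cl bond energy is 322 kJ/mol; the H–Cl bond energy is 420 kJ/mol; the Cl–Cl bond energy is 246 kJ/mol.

ΔH ≈ −72 kJ

Bonds broken (reactants):
  C–H: 4 × 424 = 1696
  Cl–Cl: 1 × 246 = 246
  Σ(broken) = 1942 kJ
Bonds formed (products):
  C–Cl: 1 × 322 = 322
  C–H: 3 × 424 = 1272
  H–Cl: 1 × 420 = 420
  Σ(formed) = 2014 kJ
ΔH = Σ(broken) − Σ(formed) = 1942 − 2014 = −72 kJ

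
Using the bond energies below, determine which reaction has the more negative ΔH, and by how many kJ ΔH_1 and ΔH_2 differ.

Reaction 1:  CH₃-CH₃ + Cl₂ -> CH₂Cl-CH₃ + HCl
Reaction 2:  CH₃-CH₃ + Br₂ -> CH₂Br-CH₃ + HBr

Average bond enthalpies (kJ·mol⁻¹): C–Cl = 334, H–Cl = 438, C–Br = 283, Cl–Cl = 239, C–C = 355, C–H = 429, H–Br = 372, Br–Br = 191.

Reaction 1, by 69 kJ

Reaction 1:
  Bonds broken (reactants):
    C–C: 1 × 355 = 355
    C–H: 6 × 429 = 2574
    Cl–Cl: 1 × 239 = 239
    Σ(broken) = 3168 kJ
  Bonds formed (products):
    C–C: 1 × 355 = 355
    C–Cl: 1 × 334 = 334
    C–H: 5 × 429 = 2145
    H–Cl: 1 × 438 = 438
    Σ(formed) = 3272 kJ
  ΔH_1 = 3168 − 3272 = −104 kJ
Reaction 2:
  Bonds broken (reactants):
    Br–Br: 1 × 191 = 191
    C–C: 1 × 355 = 355
    C–H: 6 × 429 = 2574
    Σ(broken) = 3120 kJ
  Bonds formed (products):
    C–Br: 1 × 283 = 283
    C–C: 1 × 355 = 355
    C–H: 5 × 429 = 2145
    H–Br: 1 × 372 = 372
    Σ(formed) = 3155 kJ
  ΔH_2 = 3120 − 3155 = −35 kJ
ΔH_1 − ΔH_2 = −69 kJ, so reaction 1 has the more negative ΔH; |ΔH_1 − ΔH_2| = 69 kJ.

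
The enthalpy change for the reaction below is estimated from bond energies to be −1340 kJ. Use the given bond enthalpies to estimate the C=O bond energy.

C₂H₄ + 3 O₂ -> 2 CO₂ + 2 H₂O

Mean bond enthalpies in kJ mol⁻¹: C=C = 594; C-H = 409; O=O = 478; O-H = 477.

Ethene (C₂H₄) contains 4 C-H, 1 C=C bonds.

D(C=O) ≈ 774 kJ/mol

Let D be the C=O bond energy.
Σ(broken) = 4×409 + 1×594 + 3×478 = 3664
Σ(formed) = 4×D + 4×477 = 1908 + 4D
ΔH = Σ(broken) − Σ(formed) = (3664) − (1908 + 4D) = +1756 − 4D
Setting this equal to −1340 kJ gives 4D = 3096, so D = 774 kJ/mol.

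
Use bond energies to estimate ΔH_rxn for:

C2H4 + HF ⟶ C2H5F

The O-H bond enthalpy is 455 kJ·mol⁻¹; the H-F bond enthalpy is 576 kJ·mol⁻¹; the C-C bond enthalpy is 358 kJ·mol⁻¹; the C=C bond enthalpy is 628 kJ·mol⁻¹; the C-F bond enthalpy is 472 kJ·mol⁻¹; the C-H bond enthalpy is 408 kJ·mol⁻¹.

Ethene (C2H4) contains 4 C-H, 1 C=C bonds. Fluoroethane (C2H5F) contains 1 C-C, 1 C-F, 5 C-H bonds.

ΔH ≈ −34 kJ

Bonds broken (reactants):
  C-H: 4 × 408 = 1632
  C=C: 1 × 628 = 628
  H-F: 1 × 576 = 576
  Σ(broken) = 2836 kJ
Bonds formed (products):
  C-C: 1 × 358 = 358
  C-F: 1 × 472 = 472
  C-H: 5 × 408 = 2040
  Σ(formed) = 2870 kJ
ΔH = Σ(broken) − Σ(formed) = 2836 − 2870 = −34 kJ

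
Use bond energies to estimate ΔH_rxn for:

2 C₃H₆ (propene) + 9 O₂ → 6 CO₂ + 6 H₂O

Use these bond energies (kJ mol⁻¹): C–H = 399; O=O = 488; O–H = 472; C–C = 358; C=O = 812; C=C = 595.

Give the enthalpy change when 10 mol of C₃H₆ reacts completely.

ΔH = −21610 kJ

Bonds broken (reactants):
  C–C: 2 × 358 = 716
  C–H: 12 × 399 = 4788
  C=C: 2 × 595 = 1190
  O=O: 9 × 488 = 4392
  Σ(broken) = 11086 kJ
Bonds formed (products):
  C=O: 12 × 812 = 9744
  O–H: 12 × 472 = 5664
  Σ(formed) = 15408 kJ
ΔH = Σ(broken) − Σ(formed) = 11086 − 15408 = −4322 kJ
For 5× the reaction as written: 5 × (−4322) = −21610 kJ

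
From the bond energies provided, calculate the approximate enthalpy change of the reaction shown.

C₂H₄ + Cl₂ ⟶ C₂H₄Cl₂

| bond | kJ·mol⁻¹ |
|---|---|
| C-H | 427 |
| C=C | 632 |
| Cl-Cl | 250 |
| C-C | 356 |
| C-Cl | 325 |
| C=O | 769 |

Bonds broken (reactants):
  C-H: 4 × 427 = 1708
  C=C: 1 × 632 = 632
  Cl-Cl: 1 × 250 = 250
  Σ(broken) = 2590 kJ
Bonds formed (products):
  C-C: 1 × 356 = 356
  C-Cl: 2 × 325 = 650
  C-H: 4 × 427 = 1708
  Σ(formed) = 2714 kJ
ΔH = Σ(broken) − Σ(formed) = 2590 − 2714 = −124 kJ

ΔH ≈ −124 kJ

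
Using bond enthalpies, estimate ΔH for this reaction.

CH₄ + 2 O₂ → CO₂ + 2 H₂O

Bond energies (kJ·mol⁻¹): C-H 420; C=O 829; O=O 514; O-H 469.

Bonds broken (reactants):
  C-H: 4 × 420 = 1680
  O=O: 2 × 514 = 1028
  Σ(broken) = 2708 kJ
Bonds formed (products):
  C=O: 2 × 829 = 1658
  O-H: 4 × 469 = 1876
  Σ(formed) = 3534 kJ
ΔH = Σ(broken) − Σ(formed) = 2708 − 3534 = −826 kJ

ΔH ≈ −826 kJ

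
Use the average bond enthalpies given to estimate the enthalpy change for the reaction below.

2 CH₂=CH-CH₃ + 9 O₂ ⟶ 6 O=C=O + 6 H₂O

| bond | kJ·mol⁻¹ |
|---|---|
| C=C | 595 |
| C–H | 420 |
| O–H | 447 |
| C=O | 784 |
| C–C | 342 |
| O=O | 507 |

Bonds broken (reactants):
  C–C: 2 × 342 = 684
  C–H: 12 × 420 = 5040
  C=C: 2 × 595 = 1190
  O=O: 9 × 507 = 4563
  Σ(broken) = 11477 kJ
Bonds formed (products):
  C=O: 12 × 784 = 9408
  O–H: 12 × 447 = 5364
  Σ(formed) = 14772 kJ
ΔH = Σ(broken) − Σ(formed) = 11477 − 14772 = −3295 kJ

ΔH ≈ −3295 kJ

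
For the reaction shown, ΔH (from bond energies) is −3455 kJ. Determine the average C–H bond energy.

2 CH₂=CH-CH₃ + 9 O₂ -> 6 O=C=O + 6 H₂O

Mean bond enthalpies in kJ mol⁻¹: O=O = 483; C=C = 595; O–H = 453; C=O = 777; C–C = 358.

Let D be the C–H bond energy.
Σ(broken) = 2×358 + 12×D + 2×595 + 9×483 = 6253 + 12D
Σ(formed) = 12×777 + 12×453 = 14760
ΔH = Σ(broken) − Σ(formed) = (6253 + 12D) − (14760) = −8507 + 12D
Setting this equal to −3455 kJ gives 12D = 5052, so D = 421 kJ/mol.

D(C–H) ≈ 421 kJ/mol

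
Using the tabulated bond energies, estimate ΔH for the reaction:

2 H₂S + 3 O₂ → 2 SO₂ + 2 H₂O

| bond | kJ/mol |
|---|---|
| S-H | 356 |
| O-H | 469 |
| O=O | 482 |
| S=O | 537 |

ΔH ≈ −1154 kJ

Bonds broken (reactants):
  O=O: 3 × 482 = 1446
  S-H: 4 × 356 = 1424
  Σ(broken) = 2870 kJ
Bonds formed (products):
  O-H: 4 × 469 = 1876
  S=O: 4 × 537 = 2148
  Σ(formed) = 4024 kJ
ΔH = Σ(broken) − Σ(formed) = 2870 − 4024 = −1154 kJ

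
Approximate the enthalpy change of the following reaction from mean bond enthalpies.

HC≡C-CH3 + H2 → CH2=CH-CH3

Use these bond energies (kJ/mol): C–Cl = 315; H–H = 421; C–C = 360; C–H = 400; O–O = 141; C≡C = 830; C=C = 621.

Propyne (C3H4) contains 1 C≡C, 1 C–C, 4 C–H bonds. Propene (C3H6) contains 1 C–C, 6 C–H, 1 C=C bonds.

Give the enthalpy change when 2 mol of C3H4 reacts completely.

Bonds broken (reactants):
  C≡C: 1 × 830 = 830
  C–C: 1 × 360 = 360
  C–H: 4 × 400 = 1600
  H–H: 1 × 421 = 421
  Σ(broken) = 3211 kJ
Bonds formed (products):
  C–C: 1 × 360 = 360
  C–H: 6 × 400 = 2400
  C=C: 1 × 621 = 621
  Σ(formed) = 3381 kJ
ΔH = Σ(broken) − Σ(formed) = 3211 − 3381 = −170 kJ
For 2× the reaction as written: 2 × (−170) = −340 kJ

ΔH = −340 kJ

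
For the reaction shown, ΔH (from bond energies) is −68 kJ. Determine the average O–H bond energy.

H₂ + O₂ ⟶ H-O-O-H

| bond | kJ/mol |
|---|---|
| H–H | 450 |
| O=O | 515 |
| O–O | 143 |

Let D be the O–H bond energy.
Σ(broken) = 1×450 + 1×515 = 965
Σ(formed) = 2×D + 1×143 = 143 + 2D
ΔH = Σ(broken) − Σ(formed) = (965) − (143 + 2D) = +822 − 2D
Setting this equal to −68 kJ gives 2D = 890, so D = 445 kJ/mol.

D(O–H) ≈ 445 kJ/mol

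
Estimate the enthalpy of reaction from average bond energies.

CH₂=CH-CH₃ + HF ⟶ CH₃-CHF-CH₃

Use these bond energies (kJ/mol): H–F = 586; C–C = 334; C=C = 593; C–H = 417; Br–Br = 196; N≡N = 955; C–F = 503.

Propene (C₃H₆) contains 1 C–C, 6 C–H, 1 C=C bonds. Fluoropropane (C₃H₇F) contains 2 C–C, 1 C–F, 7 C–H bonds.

ΔH ≈ −75 kJ

Bonds broken (reactants):
  C–C: 1 × 334 = 334
  C–H: 6 × 417 = 2502
  C=C: 1 × 593 = 593
  H–F: 1 × 586 = 586
  Σ(broken) = 4015 kJ
Bonds formed (products):
  C–C: 2 × 334 = 668
  C–F: 1 × 503 = 503
  C–H: 7 × 417 = 2919
  Σ(formed) = 4090 kJ
ΔH = Σ(broken) − Σ(formed) = 4015 − 4090 = −75 kJ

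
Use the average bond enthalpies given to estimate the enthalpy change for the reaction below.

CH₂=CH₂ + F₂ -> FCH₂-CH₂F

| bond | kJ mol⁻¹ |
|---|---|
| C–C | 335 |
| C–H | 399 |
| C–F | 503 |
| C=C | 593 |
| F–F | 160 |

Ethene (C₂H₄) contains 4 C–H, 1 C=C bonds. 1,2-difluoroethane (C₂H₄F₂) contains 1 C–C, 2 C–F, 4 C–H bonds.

Bonds broken (reactants):
  C–H: 4 × 399 = 1596
  C=C: 1 × 593 = 593
  F–F: 1 × 160 = 160
  Σ(broken) = 2349 kJ
Bonds formed (products):
  C–C: 1 × 335 = 335
  C–F: 2 × 503 = 1006
  C–H: 4 × 399 = 1596
  Σ(formed) = 2937 kJ
ΔH = Σ(broken) − Σ(formed) = 2349 − 2937 = −588 kJ

ΔH ≈ −588 kJ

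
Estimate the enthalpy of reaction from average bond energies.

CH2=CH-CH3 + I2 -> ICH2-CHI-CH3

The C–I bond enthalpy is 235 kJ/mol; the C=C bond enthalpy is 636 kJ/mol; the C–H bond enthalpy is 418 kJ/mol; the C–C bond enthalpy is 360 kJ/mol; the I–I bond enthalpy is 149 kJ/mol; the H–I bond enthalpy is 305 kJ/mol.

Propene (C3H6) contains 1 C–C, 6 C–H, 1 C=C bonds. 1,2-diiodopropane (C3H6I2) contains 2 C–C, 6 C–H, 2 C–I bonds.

ΔH ≈ −45 kJ

Bonds broken (reactants):
  C–C: 1 × 360 = 360
  C–H: 6 × 418 = 2508
  C=C: 1 × 636 = 636
  I–I: 1 × 149 = 149
  Σ(broken) = 3653 kJ
Bonds formed (products):
  C–C: 2 × 360 = 720
  C–H: 6 × 418 = 2508
  C–I: 2 × 235 = 470
  Σ(formed) = 3698 kJ
ΔH = Σ(broken) − Σ(formed) = 3653 − 3698 = −45 kJ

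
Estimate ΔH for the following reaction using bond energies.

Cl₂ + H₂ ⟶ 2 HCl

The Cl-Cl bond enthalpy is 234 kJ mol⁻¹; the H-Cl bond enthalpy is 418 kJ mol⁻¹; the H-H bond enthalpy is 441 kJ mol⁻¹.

ΔH ≈ −161 kJ

Bonds broken (reactants):
  Cl-Cl: 1 × 234 = 234
  H-H: 1 × 441 = 441
  Σ(broken) = 675 kJ
Bonds formed (products):
  H-Cl: 2 × 418 = 836
  Σ(formed) = 836 kJ
ΔH = Σ(broken) − Σ(formed) = 675 − 836 = −161 kJ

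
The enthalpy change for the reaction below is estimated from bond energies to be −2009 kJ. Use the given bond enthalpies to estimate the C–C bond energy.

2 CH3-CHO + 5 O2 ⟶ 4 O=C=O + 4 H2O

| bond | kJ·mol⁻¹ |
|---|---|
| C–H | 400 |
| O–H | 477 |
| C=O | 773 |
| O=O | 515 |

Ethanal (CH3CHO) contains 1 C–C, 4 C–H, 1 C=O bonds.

D(C–C) ≈ 335 kJ/mol

Let D be the C–C bond energy.
Σ(broken) = 2×D + 8×400 + 2×773 + 5×515 = 7321 + 2D
Σ(formed) = 8×773 + 8×477 = 10000
ΔH = Σ(broken) − Σ(formed) = (7321 + 2D) − (10000) = −2679 + 2D
Setting this equal to −2009 kJ gives 2D = 670, so D = 335 kJ/mol.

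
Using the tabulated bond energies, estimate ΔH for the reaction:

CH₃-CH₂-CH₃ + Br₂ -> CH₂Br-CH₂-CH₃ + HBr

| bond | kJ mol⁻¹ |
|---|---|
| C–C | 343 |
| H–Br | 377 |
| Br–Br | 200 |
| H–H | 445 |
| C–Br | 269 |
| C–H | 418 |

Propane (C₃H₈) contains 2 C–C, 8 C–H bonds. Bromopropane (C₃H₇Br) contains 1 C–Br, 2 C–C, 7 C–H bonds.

ΔH ≈ −28 kJ

Bonds broken (reactants):
  Br–Br: 1 × 200 = 200
  C–C: 2 × 343 = 686
  C–H: 8 × 418 = 3344
  Σ(broken) = 4230 kJ
Bonds formed (products):
  C–Br: 1 × 269 = 269
  C–C: 2 × 343 = 686
  C–H: 7 × 418 = 2926
  H–Br: 1 × 377 = 377
  Σ(formed) = 4258 kJ
ΔH = Σ(broken) − Σ(formed) = 4230 − 4258 = −28 kJ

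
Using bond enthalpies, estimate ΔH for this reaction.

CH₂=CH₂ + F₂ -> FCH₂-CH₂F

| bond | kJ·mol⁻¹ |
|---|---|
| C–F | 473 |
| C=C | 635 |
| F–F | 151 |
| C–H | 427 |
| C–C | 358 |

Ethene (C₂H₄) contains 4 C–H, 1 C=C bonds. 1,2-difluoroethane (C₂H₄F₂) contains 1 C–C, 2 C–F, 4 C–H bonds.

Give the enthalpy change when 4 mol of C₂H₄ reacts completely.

ΔH = −2072 kJ

Bonds broken (reactants):
  C–H: 4 × 427 = 1708
  C=C: 1 × 635 = 635
  F–F: 1 × 151 = 151
  Σ(broken) = 2494 kJ
Bonds formed (products):
  C–C: 1 × 358 = 358
  C–F: 2 × 473 = 946
  C–H: 4 × 427 = 1708
  Σ(formed) = 3012 kJ
ΔH = Σ(broken) − Σ(formed) = 2494 − 3012 = −518 kJ
For 4× the reaction as written: 4 × (−518) = −2072 kJ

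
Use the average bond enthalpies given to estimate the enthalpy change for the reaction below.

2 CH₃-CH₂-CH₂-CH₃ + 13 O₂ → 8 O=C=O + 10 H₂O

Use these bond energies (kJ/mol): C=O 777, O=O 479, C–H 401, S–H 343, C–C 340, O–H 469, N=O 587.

Bonds broken (reactants):
  C–C: 6 × 340 = 2040
  C–H: 20 × 401 = 8020
  O=O: 13 × 479 = 6227
  Σ(broken) = 16287 kJ
Bonds formed (products):
  C=O: 16 × 777 = 12432
  O–H: 20 × 469 = 9380
  Σ(formed) = 21812 kJ
ΔH = Σ(broken) − Σ(formed) = 16287 − 21812 = −5525 kJ

ΔH ≈ −5525 kJ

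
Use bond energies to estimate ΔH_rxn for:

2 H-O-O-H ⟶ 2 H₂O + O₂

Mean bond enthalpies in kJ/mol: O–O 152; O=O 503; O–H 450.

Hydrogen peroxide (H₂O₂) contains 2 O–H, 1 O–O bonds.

Bonds broken (reactants):
  O–H: 4 × 450 = 1800
  O–O: 2 × 152 = 304
  Σ(broken) = 2104 kJ
Bonds formed (products):
  O–H: 4 × 450 = 1800
  O=O: 1 × 503 = 503
  Σ(formed) = 2303 kJ
ΔH = Σ(broken) − Σ(formed) = 2104 − 2303 = −199 kJ

ΔH ≈ −199 kJ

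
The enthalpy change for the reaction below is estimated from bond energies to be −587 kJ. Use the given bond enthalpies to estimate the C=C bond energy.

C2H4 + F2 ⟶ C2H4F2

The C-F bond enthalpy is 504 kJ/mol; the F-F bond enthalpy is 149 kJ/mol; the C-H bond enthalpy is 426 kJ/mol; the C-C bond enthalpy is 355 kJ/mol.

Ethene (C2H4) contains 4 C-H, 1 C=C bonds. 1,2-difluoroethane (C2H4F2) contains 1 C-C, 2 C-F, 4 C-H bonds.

Let D be the C=C bond energy.
Σ(broken) = 4×426 + 1×D + 1×149 = 1853 + D
Σ(formed) = 1×355 + 2×504 + 4×426 = 3067
ΔH = Σ(broken) − Σ(formed) = (1853 + D) − (3067) = −1214 + D
Setting this equal to −587 kJ gives D = 627 kJ/mol.

D(C=C) ≈ 627 kJ/mol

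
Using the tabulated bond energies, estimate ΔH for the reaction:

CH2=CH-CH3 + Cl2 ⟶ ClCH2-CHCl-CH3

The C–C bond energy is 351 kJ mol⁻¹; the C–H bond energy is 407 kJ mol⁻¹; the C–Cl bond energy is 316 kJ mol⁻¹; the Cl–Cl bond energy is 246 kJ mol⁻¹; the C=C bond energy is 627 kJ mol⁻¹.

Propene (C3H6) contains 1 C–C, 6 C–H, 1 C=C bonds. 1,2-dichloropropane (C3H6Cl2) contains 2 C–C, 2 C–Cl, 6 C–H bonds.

ΔH ≈ −110 kJ

Bonds broken (reactants):
  C–C: 1 × 351 = 351
  C–H: 6 × 407 = 2442
  C=C: 1 × 627 = 627
  Cl–Cl: 1 × 246 = 246
  Σ(broken) = 3666 kJ
Bonds formed (products):
  C–C: 2 × 351 = 702
  C–Cl: 2 × 316 = 632
  C–H: 6 × 407 = 2442
  Σ(formed) = 3776 kJ
ΔH = Σ(broken) − Σ(formed) = 3666 − 3776 = −110 kJ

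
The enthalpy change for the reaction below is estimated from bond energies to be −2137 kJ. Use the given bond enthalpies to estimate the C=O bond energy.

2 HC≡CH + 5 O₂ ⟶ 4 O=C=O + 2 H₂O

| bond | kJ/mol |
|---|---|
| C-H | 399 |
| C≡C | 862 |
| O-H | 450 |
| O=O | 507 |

Let D be the C=O bond energy.
Σ(broken) = 2×862 + 4×399 + 5×507 = 5855
Σ(formed) = 8×D + 4×450 = 1800 + 8D
ΔH = Σ(broken) − Σ(formed) = (5855) − (1800 + 8D) = +4055 − 8D
Setting this equal to −2137 kJ gives 8D = 6192, so D = 774 kJ/mol.

D(C=O) ≈ 774 kJ/mol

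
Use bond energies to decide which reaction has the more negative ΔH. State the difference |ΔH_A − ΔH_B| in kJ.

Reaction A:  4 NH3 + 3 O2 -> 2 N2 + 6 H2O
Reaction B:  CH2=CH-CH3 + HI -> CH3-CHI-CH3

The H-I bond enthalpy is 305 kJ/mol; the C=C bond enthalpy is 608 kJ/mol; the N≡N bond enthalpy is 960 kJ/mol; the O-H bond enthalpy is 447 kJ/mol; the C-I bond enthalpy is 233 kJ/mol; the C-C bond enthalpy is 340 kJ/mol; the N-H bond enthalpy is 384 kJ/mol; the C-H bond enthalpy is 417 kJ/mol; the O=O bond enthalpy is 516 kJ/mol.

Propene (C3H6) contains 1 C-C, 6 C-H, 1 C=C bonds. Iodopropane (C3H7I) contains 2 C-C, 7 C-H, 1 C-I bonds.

Reaction A:
  Bonds broken (reactants):
    N-H: 12 × 384 = 4608
    O=O: 3 × 516 = 1548
    Σ(broken) = 6156 kJ
  Bonds formed (products):
    N≡N: 2 × 960 = 1920
    O-H: 12 × 447 = 5364
    Σ(formed) = 7284 kJ
  ΔH_A = 6156 − 7284 = −1128 kJ
Reaction B:
  Bonds broken (reactants):
    C-C: 1 × 340 = 340
    C-H: 6 × 417 = 2502
    C=C: 1 × 608 = 608
    H-I: 1 × 305 = 305
    Σ(broken) = 3755 kJ
  Bonds formed (products):
    C-C: 2 × 340 = 680
    C-H: 7 × 417 = 2919
    C-I: 1 × 233 = 233
    Σ(formed) = 3832 kJ
  ΔH_B = 3755 − 3832 = −77 kJ
ΔH_A − ΔH_B = −1051 kJ, so reaction A has the more negative ΔH; |ΔH_A − ΔH_B| = 1051 kJ.

Reaction A, by 1051 kJ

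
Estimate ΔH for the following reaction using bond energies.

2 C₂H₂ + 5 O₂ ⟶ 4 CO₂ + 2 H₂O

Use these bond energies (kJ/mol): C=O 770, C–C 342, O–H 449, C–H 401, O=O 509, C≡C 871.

Bonds broken (reactants):
  C≡C: 2 × 871 = 1742
  C–H: 4 × 401 = 1604
  O=O: 5 × 509 = 2545
  Σ(broken) = 5891 kJ
Bonds formed (products):
  C=O: 8 × 770 = 6160
  O–H: 4 × 449 = 1796
  Σ(formed) = 7956 kJ
ΔH = Σ(broken) − Σ(formed) = 5891 − 7956 = −2065 kJ

ΔH ≈ −2065 kJ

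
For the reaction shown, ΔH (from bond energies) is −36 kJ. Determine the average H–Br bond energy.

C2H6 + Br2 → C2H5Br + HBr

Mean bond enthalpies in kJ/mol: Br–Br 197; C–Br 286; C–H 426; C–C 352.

Let D be the H–Br bond energy.
Σ(broken) = 1×197 + 1×352 + 6×426 = 3105
Σ(formed) = 1×286 + 1×352 + 5×426 + 1×D = 2768 + D
ΔH = Σ(broken) − Σ(formed) = (3105) − (2768 + D) = +337 − D
Setting this equal to −36 kJ gives D = 373 kJ/mol.

D(H–Br) ≈ 373 kJ/mol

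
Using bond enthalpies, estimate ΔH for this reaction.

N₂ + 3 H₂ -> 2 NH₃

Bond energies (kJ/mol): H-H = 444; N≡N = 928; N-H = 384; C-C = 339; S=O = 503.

ΔH ≈ −44 kJ

Bonds broken (reactants):
  H-H: 3 × 444 = 1332
  N≡N: 1 × 928 = 928
  Σ(broken) = 2260 kJ
Bonds formed (products):
  N-H: 6 × 384 = 2304
  Σ(formed) = 2304 kJ
ΔH = Σ(broken) − Σ(formed) = 2260 − 2304 = −44 kJ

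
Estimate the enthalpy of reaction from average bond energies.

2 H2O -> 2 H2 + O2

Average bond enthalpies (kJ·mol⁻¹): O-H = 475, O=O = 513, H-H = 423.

ΔH ≈ +541 kJ

Bonds broken (reactants):
  O-H: 4 × 475 = 1900
  Σ(broken) = 1900 kJ
Bonds formed (products):
  H-H: 2 × 423 = 846
  O=O: 1 × 513 = 513
  Σ(formed) = 1359 kJ
ΔH = Σ(broken) − Σ(formed) = 1900 − 1359 = +541 kJ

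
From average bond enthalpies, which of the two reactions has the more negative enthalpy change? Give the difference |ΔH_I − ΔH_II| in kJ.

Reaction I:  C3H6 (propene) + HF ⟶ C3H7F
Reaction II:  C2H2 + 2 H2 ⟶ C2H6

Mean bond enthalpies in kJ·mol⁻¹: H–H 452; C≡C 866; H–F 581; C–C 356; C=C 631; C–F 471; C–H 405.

Reaction I:
  Bonds broken (reactants):
    C–C: 1 × 356 = 356
    C–H: 6 × 405 = 2430
    C=C: 1 × 631 = 631
    H–F: 1 × 581 = 581
    Σ(broken) = 3998 kJ
  Bonds formed (products):
    C–C: 2 × 356 = 712
    C–F: 1 × 471 = 471
    C–H: 7 × 405 = 2835
    Σ(formed) = 4018 kJ
  ΔH_I = 3998 − 4018 = −20 kJ
Reaction II:
  Bonds broken (reactants):
    C≡C: 1 × 866 = 866
    C–H: 2 × 405 = 810
    H–H: 2 × 452 = 904
    Σ(broken) = 2580 kJ
  Bonds formed (products):
    C–C: 1 × 356 = 356
    C–H: 6 × 405 = 2430
    Σ(formed) = 2786 kJ
  ΔH_II = 2580 − 2786 = −206 kJ
ΔH_I − ΔH_II = +186 kJ, so reaction II has the more negative ΔH; |ΔH_I − ΔH_II| = 186 kJ.

Reaction II, by 186 kJ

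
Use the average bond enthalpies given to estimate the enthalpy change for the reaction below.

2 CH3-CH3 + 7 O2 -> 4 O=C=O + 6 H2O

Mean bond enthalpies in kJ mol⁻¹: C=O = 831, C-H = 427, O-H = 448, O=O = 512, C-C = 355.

ΔH ≈ −2606 kJ

Bonds broken (reactants):
  C-C: 2 × 355 = 710
  C-H: 12 × 427 = 5124
  O=O: 7 × 512 = 3584
  Σ(broken) = 9418 kJ
Bonds formed (products):
  C=O: 8 × 831 = 6648
  O-H: 12 × 448 = 5376
  Σ(formed) = 12024 kJ
ΔH = Σ(broken) − Σ(formed) = 9418 − 12024 = −2606 kJ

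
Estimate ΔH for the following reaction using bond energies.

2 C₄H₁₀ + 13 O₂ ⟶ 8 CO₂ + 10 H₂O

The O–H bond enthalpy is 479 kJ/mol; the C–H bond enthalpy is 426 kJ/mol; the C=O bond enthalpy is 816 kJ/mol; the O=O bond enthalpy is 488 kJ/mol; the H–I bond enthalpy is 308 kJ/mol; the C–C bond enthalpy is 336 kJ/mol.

Bonds broken (reactants):
  C–C: 6 × 336 = 2016
  C–H: 20 × 426 = 8520
  O=O: 13 × 488 = 6344
  Σ(broken) = 16880 kJ
Bonds formed (products):
  C=O: 16 × 816 = 13056
  O–H: 20 × 479 = 9580
  Σ(formed) = 22636 kJ
ΔH = Σ(broken) − Σ(formed) = 16880 − 22636 = −5756 kJ

ΔH ≈ −5756 kJ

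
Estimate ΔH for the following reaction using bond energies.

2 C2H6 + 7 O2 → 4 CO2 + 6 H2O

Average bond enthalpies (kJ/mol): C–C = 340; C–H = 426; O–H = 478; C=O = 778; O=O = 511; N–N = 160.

ΔH ≈ −2591 kJ

Bonds broken (reactants):
  C–C: 2 × 340 = 680
  C–H: 12 × 426 = 5112
  O=O: 7 × 511 = 3577
  Σ(broken) = 9369 kJ
Bonds formed (products):
  C=O: 8 × 778 = 6224
  O–H: 12 × 478 = 5736
  Σ(formed) = 11960 kJ
ΔH = Σ(broken) − Σ(formed) = 9369 − 11960 = −2591 kJ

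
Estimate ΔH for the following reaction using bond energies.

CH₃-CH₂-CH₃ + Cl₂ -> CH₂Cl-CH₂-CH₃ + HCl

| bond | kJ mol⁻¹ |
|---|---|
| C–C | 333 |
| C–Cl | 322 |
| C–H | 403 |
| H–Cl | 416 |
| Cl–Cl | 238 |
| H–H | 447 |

Bonds broken (reactants):
  C–C: 2 × 333 = 666
  C–H: 8 × 403 = 3224
  Cl–Cl: 1 × 238 = 238
  Σ(broken) = 4128 kJ
Bonds formed (products):
  C–C: 2 × 333 = 666
  C–Cl: 1 × 322 = 322
  C–H: 7 × 403 = 2821
  H–Cl: 1 × 416 = 416
  Σ(formed) = 4225 kJ
ΔH = Σ(broken) − Σ(formed) = 4128 − 4225 = −97 kJ

ΔH ≈ −97 kJ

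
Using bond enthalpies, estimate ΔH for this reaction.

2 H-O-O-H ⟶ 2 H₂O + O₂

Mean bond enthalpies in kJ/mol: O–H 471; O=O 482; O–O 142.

Bonds broken (reactants):
  O–H: 4 × 471 = 1884
  O–O: 2 × 142 = 284
  Σ(broken) = 2168 kJ
Bonds formed (products):
  O–H: 4 × 471 = 1884
  O=O: 1 × 482 = 482
  Σ(formed) = 2366 kJ
ΔH = Σ(broken) − Σ(formed) = 2168 − 2366 = −198 kJ

ΔH ≈ −198 kJ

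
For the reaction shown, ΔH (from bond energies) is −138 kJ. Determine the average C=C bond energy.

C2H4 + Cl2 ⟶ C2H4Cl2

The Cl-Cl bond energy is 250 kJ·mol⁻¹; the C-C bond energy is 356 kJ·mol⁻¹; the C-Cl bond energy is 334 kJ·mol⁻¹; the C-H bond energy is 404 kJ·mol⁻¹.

D(C=C) ≈ 636 kJ/mol

Let D be the C=C bond energy.
Σ(broken) = 4×404 + 1×D + 1×250 = 1866 + D
Σ(formed) = 1×356 + 2×334 + 4×404 = 2640
ΔH = Σ(broken) − Σ(formed) = (1866 + D) − (2640) = −774 + D
Setting this equal to −138 kJ gives D = 636 kJ/mol.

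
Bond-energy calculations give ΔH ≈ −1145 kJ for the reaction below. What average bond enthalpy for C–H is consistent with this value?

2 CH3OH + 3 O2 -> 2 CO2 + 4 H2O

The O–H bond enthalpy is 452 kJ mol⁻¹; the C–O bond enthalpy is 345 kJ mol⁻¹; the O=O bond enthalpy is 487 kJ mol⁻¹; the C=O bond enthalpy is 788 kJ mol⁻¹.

D(C–H) ≈ 428 kJ/mol

Let D be the C–H bond energy.
Σ(broken) = 6×D + 2×345 + 2×452 + 3×487 = 3055 + 6D
Σ(formed) = 4×788 + 8×452 = 6768
ΔH = Σ(broken) − Σ(formed) = (3055 + 6D) − (6768) = −3713 + 6D
Setting this equal to −1145 kJ gives 6D = 2568, so D = 428 kJ/mol.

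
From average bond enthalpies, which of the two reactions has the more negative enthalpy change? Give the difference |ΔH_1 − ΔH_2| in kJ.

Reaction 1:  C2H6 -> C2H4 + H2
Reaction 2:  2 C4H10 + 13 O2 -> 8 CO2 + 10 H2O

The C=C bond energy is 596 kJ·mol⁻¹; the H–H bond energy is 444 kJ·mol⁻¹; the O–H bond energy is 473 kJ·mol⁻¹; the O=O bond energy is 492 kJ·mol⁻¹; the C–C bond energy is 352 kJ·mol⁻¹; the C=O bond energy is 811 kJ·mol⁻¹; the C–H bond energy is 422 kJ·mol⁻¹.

Reaction 1:
  Bonds broken (reactants):
    C–C: 1 × 352 = 352
    C–H: 6 × 422 = 2532
    Σ(broken) = 2884 kJ
  Bonds formed (products):
    C–H: 4 × 422 = 1688
    C=C: 1 × 596 = 596
    H–H: 1 × 444 = 444
    Σ(formed) = 2728 kJ
  ΔH_1 = 2884 − 2728 = +156 kJ
Reaction 2:
  Bonds broken (reactants):
    C–C: 6 × 352 = 2112
    C–H: 20 × 422 = 8440
    O=O: 13 × 492 = 6396
    Σ(broken) = 16948 kJ
  Bonds formed (products):
    C=O: 16 × 811 = 12976
    O–H: 20 × 473 = 9460
    Σ(formed) = 22436 kJ
  ΔH_2 = 16948 − 22436 = −5488 kJ
ΔH_1 − ΔH_2 = +5644 kJ, so reaction 2 has the more negative ΔH; |ΔH_1 − ΔH_2| = 5644 kJ.

Reaction 2, by 5644 kJ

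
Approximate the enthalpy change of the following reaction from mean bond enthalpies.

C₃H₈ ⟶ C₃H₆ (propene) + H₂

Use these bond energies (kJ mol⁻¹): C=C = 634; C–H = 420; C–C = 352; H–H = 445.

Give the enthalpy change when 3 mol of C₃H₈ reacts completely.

Bonds broken (reactants):
  C–C: 2 × 352 = 704
  C–H: 8 × 420 = 3360
  Σ(broken) = 4064 kJ
Bonds formed (products):
  C–C: 1 × 352 = 352
  C–H: 6 × 420 = 2520
  C=C: 1 × 634 = 634
  H–H: 1 × 445 = 445
  Σ(formed) = 3951 kJ
ΔH = Σ(broken) − Σ(formed) = 4064 − 3951 = +113 kJ
For 3× the reaction as written: 3 × (+113) = +339 kJ

ΔH = +339 kJ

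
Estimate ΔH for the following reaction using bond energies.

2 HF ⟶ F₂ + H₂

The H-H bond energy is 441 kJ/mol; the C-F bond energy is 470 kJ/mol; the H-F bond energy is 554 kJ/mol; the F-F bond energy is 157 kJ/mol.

Bonds broken (reactants):
  H-F: 2 × 554 = 1108
  Σ(broken) = 1108 kJ
Bonds formed (products):
  F-F: 1 × 157 = 157
  H-H: 1 × 441 = 441
  Σ(formed) = 598 kJ
ΔH = Σ(broken) − Σ(formed) = 1108 − 598 = +510 kJ

ΔH ≈ +510 kJ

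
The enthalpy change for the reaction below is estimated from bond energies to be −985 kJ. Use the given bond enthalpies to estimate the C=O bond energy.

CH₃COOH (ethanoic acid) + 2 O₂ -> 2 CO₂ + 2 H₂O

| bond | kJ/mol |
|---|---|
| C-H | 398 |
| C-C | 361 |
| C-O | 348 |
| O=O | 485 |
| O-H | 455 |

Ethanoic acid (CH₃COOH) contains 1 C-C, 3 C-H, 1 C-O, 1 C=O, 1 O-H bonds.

D(C=O) ≈ 831 kJ/mol

Let D be the C=O bond energy.
Σ(broken) = 1×361 + 3×398 + 1×348 + 1×D + 1×455 + 2×485 = 3328 + D
Σ(formed) = 4×D + 4×455 = 1820 + 4D
ΔH = Σ(broken) − Σ(formed) = (3328 + D) − (1820 + 4D) = +1508 − 3D
Setting this equal to −985 kJ gives 3D = 2493, so D = 831 kJ/mol.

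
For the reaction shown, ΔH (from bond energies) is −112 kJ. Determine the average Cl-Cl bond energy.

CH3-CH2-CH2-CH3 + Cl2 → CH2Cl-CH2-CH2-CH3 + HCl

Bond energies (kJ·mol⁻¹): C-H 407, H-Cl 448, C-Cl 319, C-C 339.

Let D be the Cl-Cl bond energy.
Σ(broken) = 3×339 + 10×407 + 1×D = 5087 + D
Σ(formed) = 3×339 + 1×319 + 9×407 + 1×448 = 5447
ΔH = Σ(broken) − Σ(formed) = (5087 + D) − (5447) = −360 + D
Setting this equal to −112 kJ gives D = 248 kJ/mol.

D(Cl-Cl) ≈ 248 kJ/mol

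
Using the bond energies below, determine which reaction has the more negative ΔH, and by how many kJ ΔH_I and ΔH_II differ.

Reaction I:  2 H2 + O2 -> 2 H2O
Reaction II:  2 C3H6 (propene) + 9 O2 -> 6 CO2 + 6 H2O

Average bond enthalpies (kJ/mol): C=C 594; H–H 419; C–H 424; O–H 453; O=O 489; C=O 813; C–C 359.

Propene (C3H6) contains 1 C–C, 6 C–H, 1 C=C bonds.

Reaction I:
  Bonds broken (reactants):
    H–H: 2 × 419 = 838
    O=O: 1 × 489 = 489
    Σ(broken) = 1327 kJ
  Bonds formed (products):
    O–H: 4 × 453 = 1812
    Σ(formed) = 1812 kJ
  ΔH_I = 1327 − 1812 = −485 kJ
Reaction II:
  Bonds broken (reactants):
    C–C: 2 × 359 = 718
    C–H: 12 × 424 = 5088
    C=C: 2 × 594 = 1188
    O=O: 9 × 489 = 4401
    Σ(broken) = 11395 kJ
  Bonds formed (products):
    C=O: 12 × 813 = 9756
    O–H: 12 × 453 = 5436
    Σ(formed) = 15192 kJ
  ΔH_II = 11395 − 15192 = −3797 kJ
ΔH_I − ΔH_II = +3312 kJ, so reaction II has the more negative ΔH; |ΔH_I − ΔH_II| = 3312 kJ.

Reaction II, by 3312 kJ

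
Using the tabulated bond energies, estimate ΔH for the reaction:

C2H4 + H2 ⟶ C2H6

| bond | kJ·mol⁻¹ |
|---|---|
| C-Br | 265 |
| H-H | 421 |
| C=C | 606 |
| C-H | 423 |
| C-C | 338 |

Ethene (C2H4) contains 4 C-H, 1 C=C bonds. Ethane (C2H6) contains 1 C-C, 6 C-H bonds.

ΔH ≈ −157 kJ

Bonds broken (reactants):
  C-H: 4 × 423 = 1692
  C=C: 1 × 606 = 606
  H-H: 1 × 421 = 421
  Σ(broken) = 2719 kJ
Bonds formed (products):
  C-C: 1 × 338 = 338
  C-H: 6 × 423 = 2538
  Σ(formed) = 2876 kJ
ΔH = Σ(broken) − Σ(formed) = 2719 − 2876 = −157 kJ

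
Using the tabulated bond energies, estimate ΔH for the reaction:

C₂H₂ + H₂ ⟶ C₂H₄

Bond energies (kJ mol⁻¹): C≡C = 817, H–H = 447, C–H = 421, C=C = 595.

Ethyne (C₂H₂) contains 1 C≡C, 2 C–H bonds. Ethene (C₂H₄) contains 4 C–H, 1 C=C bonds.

ΔH ≈ −173 kJ

Bonds broken (reactants):
  C≡C: 1 × 817 = 817
  C–H: 2 × 421 = 842
  H–H: 1 × 447 = 447
  Σ(broken) = 2106 kJ
Bonds formed (products):
  C–H: 4 × 421 = 1684
  C=C: 1 × 595 = 595
  Σ(formed) = 2279 kJ
ΔH = Σ(broken) − Σ(formed) = 2106 − 2279 = −173 kJ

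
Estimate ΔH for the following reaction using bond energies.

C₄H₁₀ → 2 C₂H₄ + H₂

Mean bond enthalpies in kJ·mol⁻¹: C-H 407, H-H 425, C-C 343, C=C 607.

ΔH ≈ +204 kJ

Bonds broken (reactants):
  C-C: 3 × 343 = 1029
  C-H: 10 × 407 = 4070
  Σ(broken) = 5099 kJ
Bonds formed (products):
  C-H: 8 × 407 = 3256
  C=C: 2 × 607 = 1214
  H-H: 1 × 425 = 425
  Σ(formed) = 4895 kJ
ΔH = Σ(broken) − Σ(formed) = 5099 − 4895 = +204 kJ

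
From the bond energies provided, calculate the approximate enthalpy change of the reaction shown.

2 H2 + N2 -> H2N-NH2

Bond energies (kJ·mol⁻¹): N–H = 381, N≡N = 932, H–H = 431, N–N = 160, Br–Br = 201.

Bonds broken (reactants):
  H–H: 2 × 431 = 862
  N≡N: 1 × 932 = 932
  Σ(broken) = 1794 kJ
Bonds formed (products):
  N–H: 4 × 381 = 1524
  N–N: 1 × 160 = 160
  Σ(formed) = 1684 kJ
ΔH = Σ(broken) − Σ(formed) = 1794 − 1684 = +110 kJ

ΔH ≈ +110 kJ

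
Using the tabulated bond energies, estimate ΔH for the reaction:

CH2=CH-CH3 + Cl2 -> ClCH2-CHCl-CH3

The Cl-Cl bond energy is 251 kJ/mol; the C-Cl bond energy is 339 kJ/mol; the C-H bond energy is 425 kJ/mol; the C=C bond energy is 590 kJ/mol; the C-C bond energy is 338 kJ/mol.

ΔH ≈ −175 kJ

Bonds broken (reactants):
  C-C: 1 × 338 = 338
  C-H: 6 × 425 = 2550
  C=C: 1 × 590 = 590
  Cl-Cl: 1 × 251 = 251
  Σ(broken) = 3729 kJ
Bonds formed (products):
  C-C: 2 × 338 = 676
  C-Cl: 2 × 339 = 678
  C-H: 6 × 425 = 2550
  Σ(formed) = 3904 kJ
ΔH = Σ(broken) − Σ(formed) = 3729 − 3904 = −175 kJ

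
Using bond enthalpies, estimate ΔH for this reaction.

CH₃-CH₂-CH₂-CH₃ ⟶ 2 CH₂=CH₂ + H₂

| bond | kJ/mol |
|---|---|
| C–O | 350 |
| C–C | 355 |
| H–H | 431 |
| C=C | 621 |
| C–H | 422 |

Bonds broken (reactants):
  C–C: 3 × 355 = 1065
  C–H: 10 × 422 = 4220
  Σ(broken) = 5285 kJ
Bonds formed (products):
  C–H: 8 × 422 = 3376
  C=C: 2 × 621 = 1242
  H–H: 1 × 431 = 431
  Σ(formed) = 5049 kJ
ΔH = Σ(broken) − Σ(formed) = 5285 − 5049 = +236 kJ

ΔH ≈ +236 kJ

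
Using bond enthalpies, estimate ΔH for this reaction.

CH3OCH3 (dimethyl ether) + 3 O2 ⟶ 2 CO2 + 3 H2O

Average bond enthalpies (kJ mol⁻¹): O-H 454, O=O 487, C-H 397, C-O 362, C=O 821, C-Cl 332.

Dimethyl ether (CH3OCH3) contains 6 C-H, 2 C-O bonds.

Bonds broken (reactants):
  C-H: 6 × 397 = 2382
  C-O: 2 × 362 = 724
  O=O: 3 × 487 = 1461
  Σ(broken) = 4567 kJ
Bonds formed (products):
  C=O: 4 × 821 = 3284
  O-H: 6 × 454 = 2724
  Σ(formed) = 6008 kJ
ΔH = Σ(broken) − Σ(formed) = 4567 − 6008 = −1441 kJ

ΔH ≈ −1441 kJ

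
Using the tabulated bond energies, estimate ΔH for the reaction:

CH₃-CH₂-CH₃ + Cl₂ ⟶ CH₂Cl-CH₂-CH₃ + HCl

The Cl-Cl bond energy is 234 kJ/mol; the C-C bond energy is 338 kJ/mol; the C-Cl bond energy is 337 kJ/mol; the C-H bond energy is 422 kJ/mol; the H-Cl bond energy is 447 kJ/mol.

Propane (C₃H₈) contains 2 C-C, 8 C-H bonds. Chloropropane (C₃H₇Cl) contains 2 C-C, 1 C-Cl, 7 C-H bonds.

ΔH ≈ −128 kJ

Bonds broken (reactants):
  C-C: 2 × 338 = 676
  C-H: 8 × 422 = 3376
  Cl-Cl: 1 × 234 = 234
  Σ(broken) = 4286 kJ
Bonds formed (products):
  C-C: 2 × 338 = 676
  C-Cl: 1 × 337 = 337
  C-H: 7 × 422 = 2954
  H-Cl: 1 × 447 = 447
  Σ(formed) = 4414 kJ
ΔH = Σ(broken) − Σ(formed) = 4286 − 4414 = −128 kJ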